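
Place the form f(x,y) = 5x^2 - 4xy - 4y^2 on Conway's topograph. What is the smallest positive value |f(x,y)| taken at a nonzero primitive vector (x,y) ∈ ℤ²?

descent: ρ → (-4,4,5)  [lands on river]
river: ρ → (5,6,-3)
river: ρ → (-3,6,5)
river: ρ → (5,4,-4)
closes: descent 1, river 4
min |a| on river = 3

3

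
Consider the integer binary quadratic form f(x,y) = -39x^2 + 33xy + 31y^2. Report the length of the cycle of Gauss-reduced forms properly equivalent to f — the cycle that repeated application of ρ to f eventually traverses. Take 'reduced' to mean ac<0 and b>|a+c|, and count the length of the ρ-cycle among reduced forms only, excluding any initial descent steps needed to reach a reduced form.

D = 5925, ⌊√D⌋ = 76
river: ρ → (31,29,-41)
river: ρ → (-41,53,19)
river: ρ → (19,61,-29)
river: ρ → (-29,55,25)
river: ρ → (25,45,-39)
river: ρ → (-39,33,31)
ρ-cycle length = 6 (tail of 0 descent steps not counted)

6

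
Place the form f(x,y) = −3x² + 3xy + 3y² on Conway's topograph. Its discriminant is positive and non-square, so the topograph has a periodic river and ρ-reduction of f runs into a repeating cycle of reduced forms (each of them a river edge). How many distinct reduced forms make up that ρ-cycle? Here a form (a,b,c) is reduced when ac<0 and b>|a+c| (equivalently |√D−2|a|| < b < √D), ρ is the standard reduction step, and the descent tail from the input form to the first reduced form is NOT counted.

D = 45, ⌊√D⌋ = 6
river: ρ → (3,3,-3)
river: ρ → (-3,3,3)
ρ-cycle length = 2 (tail of 0 descent steps not counted)

2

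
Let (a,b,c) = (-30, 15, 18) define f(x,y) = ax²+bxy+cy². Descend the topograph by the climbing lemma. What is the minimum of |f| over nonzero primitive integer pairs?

river: ρ → (18,21,-27)
river: ρ → (-27,33,12)
river: ρ → (12,39,-18)
river: ρ → (-18,33,18)
river: ρ → (18,39,-12)
river: ρ → (-12,33,27)
river: ρ → (27,21,-18)
river: ρ → (-18,15,30)
river: ρ → (30,45,-3)
river: ρ → (-3,45,30)
river: ρ → (30,15,-18)
river: ρ → (-18,21,27)
river: ρ → (27,33,-12)
river: ρ → (-12,39,18)
river: ρ → (18,33,-18)
river: ρ → (-18,39,12)
river: ρ → (12,33,-27)
river: ρ → (-27,21,18)
river: ρ → (18,15,-30)
river: ρ → (-30,45,3)
river: ρ → (3,45,-30)
river: ρ → (-30,15,18)
closes: descent 0, river 22
min |a| on river = 3

3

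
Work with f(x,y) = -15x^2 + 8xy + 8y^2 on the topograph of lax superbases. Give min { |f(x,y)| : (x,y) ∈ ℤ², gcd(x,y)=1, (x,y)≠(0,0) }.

river: ρ → (8,8,-15)
river: ρ → (-15,22,1)
river: ρ → (1,22,-15)
river: ρ → (-15,8,8)
closes: descent 0, river 4
min |a| on river = 1

1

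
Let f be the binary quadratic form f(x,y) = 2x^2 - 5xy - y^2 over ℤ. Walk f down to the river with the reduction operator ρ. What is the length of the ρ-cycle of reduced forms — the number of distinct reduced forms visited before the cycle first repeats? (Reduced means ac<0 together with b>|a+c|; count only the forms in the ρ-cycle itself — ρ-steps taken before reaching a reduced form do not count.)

D = 33, ⌊√D⌋ = 5
descent: ρ → (-1,5,2)  [lands on river]
river: ρ → (2,3,-3)
river: ρ → (-3,3,2)
river: ρ → (2,5,-1)
ρ-cycle length = 4 (tail of 1 descent step not counted)

4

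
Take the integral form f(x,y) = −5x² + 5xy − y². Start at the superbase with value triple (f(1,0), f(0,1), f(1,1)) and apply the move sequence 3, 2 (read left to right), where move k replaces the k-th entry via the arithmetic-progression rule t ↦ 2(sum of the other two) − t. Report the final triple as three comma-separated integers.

start (-5,-1,-1) = (f(1,0),f(0,1),f(1,1))
replace slot 3: 2·((-5)+(-1)) − (-1) = -11 → (-5,-1,-11)
replace slot 2: 2·((-5)+(-11)) − (-1) = -31 → (-5,-31,-11)

-5,-31,-11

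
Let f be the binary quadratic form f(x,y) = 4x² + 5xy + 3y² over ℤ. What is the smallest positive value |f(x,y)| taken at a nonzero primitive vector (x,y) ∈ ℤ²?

translate: b→-3 (≡5 mod 8), so (4,5,3)→(4,-3,2)
flip: (4,-3,2)→(2,3,4)
translate: b→-1 (≡3 mod 4), so (2,3,4)→(2,-1,3)
reduced (well bottom): (2,-1,3) with a≤c, −a<b≤a
well minimum = a = 2

2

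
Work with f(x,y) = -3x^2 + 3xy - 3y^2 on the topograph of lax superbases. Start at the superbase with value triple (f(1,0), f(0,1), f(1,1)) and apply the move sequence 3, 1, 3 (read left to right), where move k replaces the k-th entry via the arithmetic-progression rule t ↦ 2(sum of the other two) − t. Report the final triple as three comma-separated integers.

start (-3,-3,-3) = (f(1,0),f(0,1),f(1,1))
replace slot 3: 2·((-3)+(-3)) − (-3) = -9 → (-3,-3,-9)
replace slot 1: 2·((-3)+(-9)) − (-3) = -21 → (-21,-3,-9)
replace slot 3: 2·((-21)+(-3)) − (-9) = -39 → (-21,-3,-39)

-21,-3,-39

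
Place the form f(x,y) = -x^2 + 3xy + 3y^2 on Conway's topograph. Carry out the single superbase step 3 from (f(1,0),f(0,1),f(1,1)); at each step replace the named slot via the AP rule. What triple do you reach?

start (-1,3,5) = (f(1,0),f(0,1),f(1,1))
replace slot 3: 2·((-1)+3) − 5 = -1 → (-1,3,-1)

-1,3,-1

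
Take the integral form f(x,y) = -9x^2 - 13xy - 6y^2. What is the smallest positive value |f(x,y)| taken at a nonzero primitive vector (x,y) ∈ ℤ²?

translate: b→-5 (≡13 mod 18), so (9,13,6)→(9,-5,2)
flip: (9,-5,2)→(2,5,9)
translate: b→1 (≡5 mod 4), so (2,5,9)→(2,1,6)
reduced (well bottom): (2,1,6) with a≤c, −a<b≤a
well minimum |f| = |-2| = 2 (negative-definite)

2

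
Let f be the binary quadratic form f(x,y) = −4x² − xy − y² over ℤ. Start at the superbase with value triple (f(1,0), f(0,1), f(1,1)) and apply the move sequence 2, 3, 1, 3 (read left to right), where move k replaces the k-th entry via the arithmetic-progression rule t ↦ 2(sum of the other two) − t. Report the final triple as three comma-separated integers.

start (-4,-1,-6) = (f(1,0),f(0,1),f(1,1))
replace slot 2: 2·((-4)+(-6)) − (-1) = -19 → (-4,-19,-6)
replace slot 3: 2·((-4)+(-19)) − (-6) = -40 → (-4,-19,-40)
replace slot 1: 2·((-19)+(-40)) − (-4) = -114 → (-114,-19,-40)
replace slot 3: 2·((-114)+(-19)) − (-40) = -226 → (-114,-19,-226)

-114,-19,-226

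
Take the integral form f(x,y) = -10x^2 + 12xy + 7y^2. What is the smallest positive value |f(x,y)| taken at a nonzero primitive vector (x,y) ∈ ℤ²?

river: ρ → (7,16,-6)
river: ρ → (-6,20,1)
river: ρ → (1,20,-6)
river: ρ → (-6,16,7)
river: ρ → (7,12,-10)
river: ρ → (-10,8,9)
river: ρ → (9,10,-9)
river: ρ → (-9,8,10)
river: ρ → (10,12,-7)
river: ρ → (-7,16,6)
river: ρ → (6,20,-1)
river: ρ → (-1,20,6)
river: ρ → (6,16,-7)
river: ρ → (-7,12,10)
river: ρ → (10,8,-9)
river: ρ → (-9,10,9)
river: ρ → (9,8,-10)
river: ρ → (-10,12,7)
closes: descent 0, river 18
min |a| on river = 1

1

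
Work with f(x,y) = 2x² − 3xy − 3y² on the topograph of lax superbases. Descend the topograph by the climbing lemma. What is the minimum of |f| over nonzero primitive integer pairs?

descent: ρ → (-3,3,2)  [lands on river]
river: ρ → (2,5,-1)
river: ρ → (-1,5,2)
river: ρ → (2,3,-3)
closes: descent 1, river 4
min |a| on river = 1

1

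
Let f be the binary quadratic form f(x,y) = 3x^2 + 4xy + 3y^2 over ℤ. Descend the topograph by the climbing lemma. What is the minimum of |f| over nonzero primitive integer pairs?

translate: b→-2 (≡4 mod 6), so (3,4,3)→(3,-2,2)
flip: (3,-2,2)→(2,2,3)
reduced (well bottom): (2,2,3) with a≤c, −a<b≤a
well minimum = a = 2

2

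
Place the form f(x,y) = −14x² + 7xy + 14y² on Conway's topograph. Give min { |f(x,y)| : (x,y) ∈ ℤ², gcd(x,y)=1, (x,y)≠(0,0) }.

river: ρ → (14,21,-7)
river: ρ → (-7,21,14)
river: ρ → (14,7,-14)
river: ρ → (-14,21,7)
river: ρ → (7,21,-14)
river: ρ → (-14,7,14)
closes: descent 0, river 6
min |a| on river = 7

7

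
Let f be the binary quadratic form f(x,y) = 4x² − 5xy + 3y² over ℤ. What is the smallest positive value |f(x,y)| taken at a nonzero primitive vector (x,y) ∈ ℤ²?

translate: b→3 (≡-5 mod 8), so (4,-5,3)→(4,3,2)
flip: (4,3,2)→(2,-3,4)
translate: b→1 (≡-3 mod 4), so (2,-3,4)→(2,1,3)
reduced (well bottom): (2,1,3) with a≤c, −a<b≤a
well minimum = a = 2

2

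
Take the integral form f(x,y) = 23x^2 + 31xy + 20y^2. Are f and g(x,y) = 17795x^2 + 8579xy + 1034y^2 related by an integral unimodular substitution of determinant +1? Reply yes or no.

D₁ = -879, D₂ = -879
f: translate: b→-15 (≡31 mod 46), so (23,31,20)→(23,-15,12)
f: flip: (23,-15,12)→(12,15,23)
f: translate: b→-9 (≡15 mod 24), so (12,15,23)→(12,-9,20)
f: reduced (well bottom): (12,-9,20) with a≤c, −a<b≤a
g: flip: (17795,8579,1034)→(1034,-8579,17795)
g: translate: b→-307 (≡-8579 mod 2068), so (1034,-8579,17795)→(1034,-307,23)
g: flip: (1034,-307,23)→(23,307,1034)
g: translate: b→-15 (≡307 mod 46), so (23,307,1034)→(23,-15,12)
g: flip: (23,-15,12)→(12,15,23)
g: translate: b→-9 (≡15 mod 24), so (12,15,23)→(12,-9,20)
g: reduced (well bottom): (12,-9,20) with a≤c, −a<b≤a
reduced forms (12, -9, 20) vs (12, -9, 20) ⇒ equivalent

yes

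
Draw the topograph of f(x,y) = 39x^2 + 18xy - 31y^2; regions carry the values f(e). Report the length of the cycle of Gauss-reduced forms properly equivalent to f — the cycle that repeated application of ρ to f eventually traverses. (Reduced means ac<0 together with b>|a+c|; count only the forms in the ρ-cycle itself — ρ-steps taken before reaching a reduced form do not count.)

D = 5160, ⌊√D⌋ = 71
river: ρ → (-31,44,26)
river: ρ → (26,60,-15)
river: ρ → (-15,60,26)
river: ρ → (26,44,-31)
river: ρ → (-31,18,39)
river: ρ → (39,60,-10)
river: ρ → (-10,60,39)
river: ρ → (39,18,-31)
ρ-cycle length = 8 (tail of 0 descent steps not counted)

8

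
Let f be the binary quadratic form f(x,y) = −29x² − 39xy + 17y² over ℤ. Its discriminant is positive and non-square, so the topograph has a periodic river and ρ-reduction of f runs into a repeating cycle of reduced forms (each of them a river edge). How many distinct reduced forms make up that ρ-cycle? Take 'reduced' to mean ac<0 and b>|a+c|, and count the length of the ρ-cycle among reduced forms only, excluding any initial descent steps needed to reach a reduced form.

D = 3493, ⌊√D⌋ = 59
descent: ρ → (17,39,-29)  [lands on river]
river: ρ → (-29,19,27)
river: ρ → (27,35,-21)
river: ρ → (-21,49,13)
river: ρ → (13,55,-9)
river: ρ → (-9,53,19)
river: ρ → (19,23,-39)
river: ρ → (-39,55,3)
river: ρ → (3,59,-1)
river: ρ → (-1,59,3)
river: ρ → (3,55,-39)
river: ρ → (-39,23,19)
river: ρ → (19,53,-9)
river: ρ → (-9,55,13)
river: ρ → (13,49,-21)
river: ρ → (-21,35,27)
river: ρ → (27,19,-29)
river: ρ → (-29,39,17)
river: ρ → (17,29,-39)
river: ρ → (-39,49,7)
river: ρ → (7,49,-39)
river: ρ → (-39,29,17)
ρ-cycle length = 22 (tail of 1 descent step not counted)

22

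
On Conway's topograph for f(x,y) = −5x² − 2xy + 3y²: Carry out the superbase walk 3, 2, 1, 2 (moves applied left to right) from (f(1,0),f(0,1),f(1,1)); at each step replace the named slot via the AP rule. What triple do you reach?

start (-5,3,-4) = (f(1,0),f(0,1),f(1,1))
replace slot 3: 2·((-5)+3) − (-4) = 0 → (-5,3,0)
replace slot 2: 2·((-5)+0) − 3 = -13 → (-5,-13,0)
replace slot 1: 2·((-13)+0) − (-5) = -21 → (-21,-13,0)
replace slot 2: 2·((-21)+0) − (-13) = -29 → (-21,-29,0)

-21,-29,0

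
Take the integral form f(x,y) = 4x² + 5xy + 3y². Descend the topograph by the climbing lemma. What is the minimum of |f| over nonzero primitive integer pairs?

translate: b→-3 (≡5 mod 8), so (4,5,3)→(4,-3,2)
flip: (4,-3,2)→(2,3,4)
translate: b→-1 (≡3 mod 4), so (2,3,4)→(2,-1,3)
reduced (well bottom): (2,-1,3) with a≤c, −a<b≤a
well minimum = a = 2

2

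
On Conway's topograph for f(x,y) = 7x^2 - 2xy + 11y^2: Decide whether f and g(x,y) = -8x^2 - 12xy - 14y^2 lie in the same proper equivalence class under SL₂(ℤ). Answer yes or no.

D₁ = -304, D₂ = -304
f: reduced (well bottom): (7,-2,11) with a≤c, −a<b≤a
g is negative-definite; reduce −g:
−g: translate: b→-4 (≡12 mod 16), so (8,12,14)→(8,-4,10)
−g: reduced (well bottom): (8,-4,10) with a≤c, −a<b≤a
flip sign back: reduced form of g is (-8,4,-10)
reduced forms (7, -2, 11) vs (-8, 4, -10) ⇒ inequivalent

no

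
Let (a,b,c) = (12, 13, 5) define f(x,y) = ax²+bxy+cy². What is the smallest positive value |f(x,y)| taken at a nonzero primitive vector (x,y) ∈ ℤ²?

translate: b→-11 (≡13 mod 24), so (12,13,5)→(12,-11,4)
flip: (12,-11,4)→(4,11,12)
translate: b→3 (≡11 mod 8), so (4,11,12)→(4,3,5)
reduced (well bottom): (4,3,5) with a≤c, −a<b≤a
well minimum = a = 4

4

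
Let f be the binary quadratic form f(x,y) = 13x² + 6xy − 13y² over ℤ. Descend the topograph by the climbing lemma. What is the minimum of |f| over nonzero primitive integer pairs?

river: ρ → (-13,20,6)
river: ρ → (6,16,-19)
river: ρ → (-19,22,3)
river: ρ → (3,26,-3)
river: ρ → (-3,22,19)
river: ρ → (19,16,-6)
river: ρ → (-6,20,13)
river: ρ → (13,6,-13)
closes: descent 0, river 8
min |a| on river = 3

3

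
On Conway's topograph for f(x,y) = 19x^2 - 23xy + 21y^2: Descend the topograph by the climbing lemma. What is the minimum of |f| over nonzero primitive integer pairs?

translate: b→15 (≡-23 mod 38), so (19,-23,21)→(19,15,17)
flip: (19,15,17)→(17,-15,19)
reduced (well bottom): (17,-15,19) with a≤c, −a<b≤a
well minimum = a = 17

17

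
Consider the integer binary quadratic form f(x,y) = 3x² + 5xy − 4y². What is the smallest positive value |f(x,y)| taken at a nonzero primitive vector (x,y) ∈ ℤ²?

river: ρ → (-4,3,4)
river: ρ → (4,5,-3)
river: ρ → (-3,7,2)
river: ρ → (2,5,-6)
river: ρ → (-6,7,1)
river: ρ → (1,7,-6)
river: ρ → (-6,5,2)
river: ρ → (2,7,-3)
river: ρ → (-3,5,4)
river: ρ → (4,3,-4)
river: ρ → (-4,5,3)
river: ρ → (3,7,-2)
river: ρ → (-2,5,6)
river: ρ → (6,7,-1)
river: ρ → (-1,7,6)
river: ρ → (6,5,-2)
river: ρ → (-2,7,3)
river: ρ → (3,5,-4)
closes: descent 0, river 18
min |a| on river = 1

1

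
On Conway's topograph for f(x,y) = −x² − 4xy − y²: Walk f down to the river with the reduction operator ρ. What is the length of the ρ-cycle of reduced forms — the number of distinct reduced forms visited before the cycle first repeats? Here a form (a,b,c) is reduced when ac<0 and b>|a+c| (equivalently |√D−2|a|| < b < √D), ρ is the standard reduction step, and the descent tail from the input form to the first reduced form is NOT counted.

D = 12, ⌊√D⌋ = 3
descent: ρ → (-1,2,2)  [lands on river]
river: ρ → (2,2,-1)
ρ-cycle length = 2 (tail of 1 descent step not counted)

2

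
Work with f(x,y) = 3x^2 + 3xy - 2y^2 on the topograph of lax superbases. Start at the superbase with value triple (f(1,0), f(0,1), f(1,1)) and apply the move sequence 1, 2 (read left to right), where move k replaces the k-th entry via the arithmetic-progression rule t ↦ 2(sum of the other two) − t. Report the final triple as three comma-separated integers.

start (3,-2,4) = (f(1,0),f(0,1),f(1,1))
replace slot 1: 2·((-2)+4) − 3 = 1 → (1,-2,4)
replace slot 2: 2·(1+4) − (-2) = 12 → (1,12,4)

1,12,4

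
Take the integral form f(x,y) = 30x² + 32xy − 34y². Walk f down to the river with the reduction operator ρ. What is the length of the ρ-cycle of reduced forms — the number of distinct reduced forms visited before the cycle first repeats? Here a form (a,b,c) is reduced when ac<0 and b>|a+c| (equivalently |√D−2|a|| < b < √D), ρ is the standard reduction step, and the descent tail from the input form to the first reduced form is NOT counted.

D = 5104, ⌊√D⌋ = 71
river: ρ → (-34,36,28)
river: ρ → (28,20,-42)
river: ρ → (-42,64,6)
river: ρ → (6,68,-20)
river: ρ → (-20,52,30)
river: ρ → (30,68,-4)
river: ρ → (-4,68,30)
river: ρ → (30,52,-20)
river: ρ → (-20,68,6)
river: ρ → (6,64,-42)
river: ρ → (-42,20,28)
river: ρ → (28,36,-34)
river: ρ → (-34,32,30)
river: ρ → (30,28,-36)
river: ρ → (-36,44,22)
river: ρ → (22,44,-36)
river: ρ → (-36,28,30)
river: ρ → (30,32,-34)
ρ-cycle length = 18 (tail of 0 descent steps not counted)

18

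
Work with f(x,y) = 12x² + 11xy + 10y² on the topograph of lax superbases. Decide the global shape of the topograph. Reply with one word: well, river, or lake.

D = b²−4ac = 11² − 4·12·10 = -359
D < 0 ⇒ definite ⇒ every region one sign ⇒ single well

well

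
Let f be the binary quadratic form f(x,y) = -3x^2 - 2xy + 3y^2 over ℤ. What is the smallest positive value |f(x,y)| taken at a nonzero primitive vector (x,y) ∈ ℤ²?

descent: ρ → (3,2,-3)  [lands on river]
river: ρ → (-3,4,2)
river: ρ → (2,4,-3)
river: ρ → (-3,2,3)
river: ρ → (3,4,-2)
river: ρ → (-2,4,3)
closes: descent 1, river 6
min |a| on river = 2

2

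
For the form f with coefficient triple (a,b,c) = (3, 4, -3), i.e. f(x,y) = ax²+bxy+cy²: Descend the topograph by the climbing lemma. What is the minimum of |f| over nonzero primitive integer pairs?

river: ρ → (-3,2,4)
river: ρ → (4,6,-1)
river: ρ → (-1,6,4)
river: ρ → (4,2,-3)
river: ρ → (-3,4,3)
river: ρ → (3,2,-4)
river: ρ → (-4,6,1)
river: ρ → (1,6,-4)
river: ρ → (-4,2,3)
river: ρ → (3,4,-3)
closes: descent 0, river 10
min |a| on river = 1

1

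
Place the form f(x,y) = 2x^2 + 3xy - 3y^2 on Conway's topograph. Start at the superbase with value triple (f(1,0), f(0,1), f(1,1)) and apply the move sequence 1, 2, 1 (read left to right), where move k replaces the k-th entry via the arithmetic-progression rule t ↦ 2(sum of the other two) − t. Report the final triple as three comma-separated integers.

start (2,-3,2) = (f(1,0),f(0,1),f(1,1))
replace slot 1: 2·((-3)+2) − 2 = -4 → (-4,-3,2)
replace slot 2: 2·((-4)+2) − (-3) = -1 → (-4,-1,2)
replace slot 1: 2·((-1)+2) − (-4) = 6 → (6,-1,2)

6,-1,2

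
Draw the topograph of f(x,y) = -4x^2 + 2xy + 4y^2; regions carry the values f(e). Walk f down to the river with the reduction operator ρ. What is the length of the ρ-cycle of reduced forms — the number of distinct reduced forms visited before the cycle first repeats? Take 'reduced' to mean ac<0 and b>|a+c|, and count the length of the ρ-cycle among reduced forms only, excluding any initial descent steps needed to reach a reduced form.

D = 68, ⌊√D⌋ = 8
river: ρ → (4,6,-2)
river: ρ → (-2,6,4)
river: ρ → (4,2,-4)
river: ρ → (-4,6,2)
river: ρ → (2,6,-4)
river: ρ → (-4,2,4)
ρ-cycle length = 6 (tail of 0 descent steps not counted)

6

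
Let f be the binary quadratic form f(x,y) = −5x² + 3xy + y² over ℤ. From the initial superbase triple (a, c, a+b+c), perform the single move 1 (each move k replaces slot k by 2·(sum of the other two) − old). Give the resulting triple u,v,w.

start (-5,1,-1) = (f(1,0),f(0,1),f(1,1))
replace slot 1: 2·(1+(-1)) − (-5) = 5 → (5,1,-1)

5,1,-1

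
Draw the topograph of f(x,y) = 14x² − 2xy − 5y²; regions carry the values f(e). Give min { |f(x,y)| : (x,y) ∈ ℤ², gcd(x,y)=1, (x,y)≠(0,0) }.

descent: ρ → (-5,12,7)  [lands on river]
river: ρ → (7,16,-1)
river: ρ → (-1,16,7)
river: ρ → (7,12,-5)
river: ρ → (-5,8,11)
river: ρ → (11,14,-2)
river: ρ → (-2,14,11)
river: ρ → (11,8,-5)
closes: descent 1, river 8
min |a| on river = 1

1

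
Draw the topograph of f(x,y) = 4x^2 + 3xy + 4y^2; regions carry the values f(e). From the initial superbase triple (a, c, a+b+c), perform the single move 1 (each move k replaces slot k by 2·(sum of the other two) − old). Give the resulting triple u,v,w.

start (4,4,11) = (f(1,0),f(0,1),f(1,1))
replace slot 1: 2·(4+11) − 4 = 26 → (26,4,11)

26,4,11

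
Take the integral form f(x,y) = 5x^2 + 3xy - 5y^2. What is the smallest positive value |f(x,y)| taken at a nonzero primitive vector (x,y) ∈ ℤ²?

river: ρ → (-5,7,3)
river: ρ → (3,5,-7)
river: ρ → (-7,9,1)
river: ρ → (1,9,-7)
river: ρ → (-7,5,3)
river: ρ → (3,7,-5)
river: ρ → (-5,3,5)
river: ρ → (5,7,-3)
river: ρ → (-3,5,7)
river: ρ → (7,9,-1)
river: ρ → (-1,9,7)
river: ρ → (7,5,-3)
river: ρ → (-3,7,5)
river: ρ → (5,3,-5)
closes: descent 0, river 14
min |a| on river = 1

1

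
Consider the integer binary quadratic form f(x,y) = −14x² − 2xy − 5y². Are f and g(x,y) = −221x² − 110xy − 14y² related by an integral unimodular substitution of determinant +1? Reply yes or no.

D₁ = -276, D₂ = -276
f is negative-definite; reduce −f:
−f: flip: (14,2,5)→(5,-2,14)
−f: reduced (well bottom): (5,-2,14) with a≤c, −a<b≤a
flip sign back: reduced form of f is (-5,2,-14)
g is negative-definite; reduce −g:
−g: flip: (221,110,14)→(14,-110,221)
−g: translate: b→2 (≡-110 mod 28), so (14,-110,221)→(14,2,5)
−g: flip: (14,2,5)→(5,-2,14)
−g: reduced (well bottom): (5,-2,14) with a≤c, −a<b≤a
flip sign back: reduced form of g is (-5,2,-14)
reduced forms (-5, 2, -14) vs (-5, 2, -14) ⇒ equivalent

yes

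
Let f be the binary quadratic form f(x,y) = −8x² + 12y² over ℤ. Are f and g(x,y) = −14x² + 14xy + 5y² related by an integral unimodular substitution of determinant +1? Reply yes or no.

D₁ = 384, D₂ = 476
discriminants differ ⇒ not SL₂(ℤ)-equivalent

no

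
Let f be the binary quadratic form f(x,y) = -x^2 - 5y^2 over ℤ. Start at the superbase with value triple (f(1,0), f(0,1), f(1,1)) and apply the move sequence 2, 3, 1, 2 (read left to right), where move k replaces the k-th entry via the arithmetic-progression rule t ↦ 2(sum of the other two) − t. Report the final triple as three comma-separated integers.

start (-1,-5,-6) = (f(1,0),f(0,1),f(1,1))
replace slot 2: 2·((-1)+(-6)) − (-5) = -9 → (-1,-9,-6)
replace slot 3: 2·((-1)+(-9)) − (-6) = -14 → (-1,-9,-14)
replace slot 1: 2·((-9)+(-14)) − (-1) = -45 → (-45,-9,-14)
replace slot 2: 2·((-45)+(-14)) − (-9) = -109 → (-45,-109,-14)

-45,-109,-14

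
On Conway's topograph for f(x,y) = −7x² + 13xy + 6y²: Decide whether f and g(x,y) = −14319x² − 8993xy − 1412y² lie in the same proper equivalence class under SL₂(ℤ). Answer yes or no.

D₁ = 337, D₂ = 337
river cycle of f (length 42): (6, 11, -9), (-9, 7, 8), (8, 9, -8), (-8, 7, 9), (9, 11, -6), (-6, 13, 7), (7, 15, -4), (-4, 17, 3), (3, 13, -14), (-14, 15, 2), … (32 more)
river cycle of g (length 42): (-7, 13, 6), (6, 11, -9), (-9, 7, 8), (8, 9, -8), (-8, 7, 9), (9, 11, -6), (-6, 13, 7), (7, 15, -4), (-4, 17, 3), (3, 13, -14), … (32 more)
cycles coincide ⇒ equivalent

yes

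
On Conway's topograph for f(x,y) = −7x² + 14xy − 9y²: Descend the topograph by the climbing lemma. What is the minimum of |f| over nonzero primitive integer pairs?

translate: b→0 (≡-14 mod 14), so (7,-14,9)→(7,0,2)
flip: (7,0,2)→(2,0,7)
reduced (well bottom): (2,0,7) with a≤c, −a<b≤a
well minimum |f| = |-2| = 2 (negative-definite)

2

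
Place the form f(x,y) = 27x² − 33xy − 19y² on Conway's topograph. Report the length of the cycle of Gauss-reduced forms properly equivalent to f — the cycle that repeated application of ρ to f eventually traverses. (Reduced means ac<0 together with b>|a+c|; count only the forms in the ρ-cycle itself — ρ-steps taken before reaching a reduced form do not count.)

D = 3141, ⌊√D⌋ = 56
descent: ρ → (-19,33,27)  [lands on river]
river: ρ → (27,21,-25)
river: ρ → (-25,29,23)
river: ρ → (23,17,-31)
river: ρ → (-31,45,9)
river: ρ → (9,45,-31)
river: ρ → (-31,17,23)
river: ρ → (23,29,-25)
river: ρ → (-25,21,27)
river: ρ → (27,33,-19)
river: ρ → (-19,43,17)
river: ρ → (17,25,-37)
river: ρ → (-37,49,5)
river: ρ → (5,51,-27)
river: ρ → (-27,3,29)
river: ρ → (29,55,-1)
river: ρ → (-1,55,29)
river: ρ → (29,3,-27)
river: ρ → (-27,51,5)
river: ρ → (5,49,-37)
river: ρ → (-37,25,17)
river: ρ → (17,43,-19)
ρ-cycle length = 22 (tail of 1 descent step not counted)

22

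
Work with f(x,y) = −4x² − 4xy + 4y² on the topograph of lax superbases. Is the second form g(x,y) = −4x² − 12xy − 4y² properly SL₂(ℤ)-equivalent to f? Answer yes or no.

D₁ = 80, D₂ = 80
river cycle of f (length 2): (4, 4, -4), (-4, 4, 4)
river cycle of g (length 2): (-4, 4, 4), (4, 4, -4)
cycles coincide ⇒ equivalent

yes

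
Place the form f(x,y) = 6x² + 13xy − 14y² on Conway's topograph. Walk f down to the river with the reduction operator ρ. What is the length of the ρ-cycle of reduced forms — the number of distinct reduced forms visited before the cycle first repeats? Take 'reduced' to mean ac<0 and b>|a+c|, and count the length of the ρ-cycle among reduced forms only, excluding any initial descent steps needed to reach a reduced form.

D = 505, ⌊√D⌋ = 22
river: ρ → (-14,15,5)
river: ρ → (5,15,-14)
river: ρ → (-14,13,6)
river: ρ → (6,11,-16)
river: ρ → (-16,21,1)
river: ρ → (1,21,-16)
river: ρ → (-16,11,6)
river: ρ → (6,13,-14)
ρ-cycle length = 8 (tail of 0 descent steps not counted)

8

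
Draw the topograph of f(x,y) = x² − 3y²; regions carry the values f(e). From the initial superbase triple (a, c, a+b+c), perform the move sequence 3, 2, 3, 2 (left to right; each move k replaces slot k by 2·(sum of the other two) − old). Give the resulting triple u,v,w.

start (1,-3,-2) = (f(1,0),f(0,1),f(1,1))
replace slot 3: 2·(1+(-3)) − (-2) = -2 → (1,-3,-2)
replace slot 2: 2·(1+(-2)) − (-3) = 1 → (1,1,-2)
replace slot 3: 2·(1+1) − (-2) = 6 → (1,1,6)
replace slot 2: 2·(1+6) − 1 = 13 → (1,13,6)

1,13,6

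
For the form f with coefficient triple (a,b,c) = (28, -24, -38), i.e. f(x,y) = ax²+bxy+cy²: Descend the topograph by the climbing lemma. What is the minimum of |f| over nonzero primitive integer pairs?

descent: ρ → (-38,24,28)  [lands on river]
river: ρ → (28,32,-34)
river: ρ → (-34,36,26)
river: ρ → (26,68,-2)
river: ρ → (-2,68,26)
river: ρ → (26,36,-34)
river: ρ → (-34,32,28)
river: ρ → (28,24,-38)
river: ρ → (-38,52,14)
river: ρ → (14,60,-22)
river: ρ → (-22,28,46)
river: ρ → (46,64,-4)
river: ρ → (-4,64,46)
river: ρ → (46,28,-22)
river: ρ → (-22,60,14)
river: ρ → (14,52,-38)
closes: descent 1, river 16
min |a| on river = 2

2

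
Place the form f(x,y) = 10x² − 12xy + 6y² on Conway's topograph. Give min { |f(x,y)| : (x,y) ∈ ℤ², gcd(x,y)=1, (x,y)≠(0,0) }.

translate: b→8 (≡-12 mod 20), so (10,-12,6)→(10,8,4)
flip: (10,8,4)→(4,-8,10)
translate: b→0 (≡-8 mod 8), so (4,-8,10)→(4,0,6)
reduced (well bottom): (4,0,6) with a≤c, −a<b≤a
well minimum = a = 4

4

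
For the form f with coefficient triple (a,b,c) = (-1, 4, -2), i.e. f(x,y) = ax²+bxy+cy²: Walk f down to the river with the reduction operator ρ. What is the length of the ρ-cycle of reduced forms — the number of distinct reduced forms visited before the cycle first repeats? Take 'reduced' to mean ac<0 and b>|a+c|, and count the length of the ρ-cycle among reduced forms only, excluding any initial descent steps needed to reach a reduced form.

D = 8, ⌊√D⌋ = 2
descent: ρ → (-2,0,1)
descent: ρ → (1,2,-1)  [lands on river]
river: ρ → (-1,2,1)
ρ-cycle length = 2 (tail of 2 descent steps not counted)

2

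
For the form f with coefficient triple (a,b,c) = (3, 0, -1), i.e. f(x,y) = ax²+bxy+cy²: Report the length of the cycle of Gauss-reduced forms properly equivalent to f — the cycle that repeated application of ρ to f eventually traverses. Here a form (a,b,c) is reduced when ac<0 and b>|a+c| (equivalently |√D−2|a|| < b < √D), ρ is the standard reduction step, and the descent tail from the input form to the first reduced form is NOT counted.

D = 12, ⌊√D⌋ = 3
descent: ρ → (-1,2,2)  [lands on river]
river: ρ → (2,2,-1)
ρ-cycle length = 2 (tail of 1 descent step not counted)

2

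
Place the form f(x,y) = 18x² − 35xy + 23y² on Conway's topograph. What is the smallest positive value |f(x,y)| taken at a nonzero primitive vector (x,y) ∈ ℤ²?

translate: b→1 (≡-35 mod 36), so (18,-35,23)→(18,1,6)
flip: (18,1,6)→(6,-1,18)
reduced (well bottom): (6,-1,18) with a≤c, −a<b≤a
well minimum = a = 6

6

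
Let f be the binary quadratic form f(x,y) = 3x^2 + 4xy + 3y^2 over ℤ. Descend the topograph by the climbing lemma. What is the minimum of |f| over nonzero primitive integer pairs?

translate: b→-2 (≡4 mod 6), so (3,4,3)→(3,-2,2)
flip: (3,-2,2)→(2,2,3)
reduced (well bottom): (2,2,3) with a≤c, −a<b≤a
well minimum = a = 2

2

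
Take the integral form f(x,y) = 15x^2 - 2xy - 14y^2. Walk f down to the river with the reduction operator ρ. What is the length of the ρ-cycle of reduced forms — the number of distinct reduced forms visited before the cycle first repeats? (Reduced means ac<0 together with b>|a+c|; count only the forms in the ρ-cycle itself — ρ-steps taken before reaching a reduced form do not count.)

D = 844, ⌊√D⌋ = 29
descent: ρ → (-14,2,15)  [lands on river]
river: ρ → (15,28,-1)
river: ρ → (-1,28,15)
river: ρ → (15,2,-14)
river: ρ → (-14,26,3)
river: ρ → (3,28,-5)
river: ρ → (-5,22,18)
river: ρ → (18,14,-9)
river: ρ → (-9,22,10)
river: ρ → (10,18,-13)
river: ρ → (-13,8,15)
river: ρ → (15,22,-6)
river: ρ → (-6,26,7)
river: ρ → (7,16,-21)
river: ρ → (-21,26,2)
river: ρ → (2,26,-21)
river: ρ → (-21,16,7)
river: ρ → (7,26,-6)
river: ρ → (-6,22,15)
river: ρ → (15,8,-13)
river: ρ → (-13,18,10)
river: ρ → (10,22,-9)
river: ρ → (-9,14,18)
river: ρ → (18,22,-5)
river: ρ → (-5,28,3)
river: ρ → (3,26,-14)
ρ-cycle length = 26 (tail of 1 descent step not counted)

26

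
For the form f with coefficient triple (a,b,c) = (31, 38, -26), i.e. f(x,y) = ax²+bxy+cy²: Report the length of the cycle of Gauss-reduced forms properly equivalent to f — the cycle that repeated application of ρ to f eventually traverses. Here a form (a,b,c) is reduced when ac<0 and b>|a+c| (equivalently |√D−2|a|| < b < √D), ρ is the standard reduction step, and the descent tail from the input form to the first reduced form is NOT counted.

D = 4668, ⌊√D⌋ = 68
river: ρ → (-26,66,3)
river: ρ → (3,66,-26)
river: ρ → (-26,38,31)
river: ρ → (31,24,-33)
river: ρ → (-33,42,22)
river: ρ → (22,46,-29)
river: ρ → (-29,12,39)
river: ρ → (39,66,-2)
river: ρ → (-2,66,39)
river: ρ → (39,12,-29)
river: ρ → (-29,46,22)
river: ρ → (22,42,-33)
river: ρ → (-33,24,31)
river: ρ → (31,38,-26)
ρ-cycle length = 14 (tail of 0 descent steps not counted)

14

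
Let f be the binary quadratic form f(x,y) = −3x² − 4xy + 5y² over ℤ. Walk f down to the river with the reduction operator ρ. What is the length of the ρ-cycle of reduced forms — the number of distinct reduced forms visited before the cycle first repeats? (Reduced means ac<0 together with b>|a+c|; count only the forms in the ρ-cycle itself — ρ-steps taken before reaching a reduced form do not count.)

D = 76, ⌊√D⌋ = 8
descent: ρ → (5,4,-3)  [lands on river]
river: ρ → (-3,8,1)
river: ρ → (1,8,-3)
river: ρ → (-3,4,5)
river: ρ → (5,6,-2)
river: ρ → (-2,6,5)
ρ-cycle length = 6 (tail of 1 descent step not counted)

6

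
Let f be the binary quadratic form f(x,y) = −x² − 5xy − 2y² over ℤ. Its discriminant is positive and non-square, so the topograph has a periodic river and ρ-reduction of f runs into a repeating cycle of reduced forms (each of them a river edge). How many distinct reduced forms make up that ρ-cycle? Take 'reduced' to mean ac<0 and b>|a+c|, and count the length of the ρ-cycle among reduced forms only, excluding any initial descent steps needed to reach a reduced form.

D = 17, ⌊√D⌋ = 4
descent: ρ → (-2,1,2)  [lands on river]
river: ρ → (2,3,-1)
river: ρ → (-1,3,2)
river: ρ → (2,1,-2)
river: ρ → (-2,3,1)
river: ρ → (1,3,-2)
ρ-cycle length = 6 (tail of 1 descent step not counted)

6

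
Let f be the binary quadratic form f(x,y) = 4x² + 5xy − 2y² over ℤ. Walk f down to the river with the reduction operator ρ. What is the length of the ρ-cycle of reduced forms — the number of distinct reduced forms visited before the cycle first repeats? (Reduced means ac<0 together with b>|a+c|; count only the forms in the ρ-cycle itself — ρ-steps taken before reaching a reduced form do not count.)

D = 57, ⌊√D⌋ = 7
river: ρ → (-2,7,1)
river: ρ → (1,7,-2)
river: ρ → (-2,5,4)
river: ρ → (4,3,-3)
river: ρ → (-3,3,4)
river: ρ → (4,5,-2)
ρ-cycle length = 6 (tail of 0 descent steps not counted)

6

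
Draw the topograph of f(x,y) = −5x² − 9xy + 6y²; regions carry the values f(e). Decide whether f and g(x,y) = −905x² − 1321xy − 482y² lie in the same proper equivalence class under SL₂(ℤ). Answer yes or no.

D₁ = 201, D₂ = 201
river cycle of f (length 14): (6, 9, -5), (-5, 11, 4), (4, 13, -2), (-2, 11, 10), (10, 9, -3), (-3, 9, 10), (10, 11, -2), (-2, 13, 4), (4, 11, -5), (-5, 9, 6), … (4 more)
river cycle of g (length 14): (-5, 11, 4), (4, 13, -2), (-2, 11, 10), (10, 9, -3), (-3, 9, 10), (10, 11, -2), (-2, 13, 4), (4, 11, -5), (-5, 9, 6), (6, 3, -8), … (4 more)
cycles coincide ⇒ equivalent

yes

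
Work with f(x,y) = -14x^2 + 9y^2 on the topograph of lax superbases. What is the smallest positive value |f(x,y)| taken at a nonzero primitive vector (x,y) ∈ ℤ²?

descent: ρ → (9,18,-5)  [lands on river]
river: ρ → (-5,22,1)
river: ρ → (1,22,-5)
river: ρ → (-5,18,9)
closes: descent 1, river 4
min |a| on river = 1

1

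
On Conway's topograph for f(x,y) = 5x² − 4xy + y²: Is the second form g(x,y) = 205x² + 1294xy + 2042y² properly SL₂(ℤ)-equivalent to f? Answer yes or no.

D₁ = -4, D₂ = -4
f: flip: (5,-4,1)→(1,4,5)
f: translate: b→0 (≡4 mod 2), so (1,4,5)→(1,0,1)
f: reduced (well bottom): (1,0,1) with a≤c, −a<b≤a
g: translate: b→64 (≡1294 mod 410), so (205,1294,2042)→(205,64,5)
g: flip: (205,64,5)→(5,-64,205)
g: translate: b→-4 (≡-64 mod 10), so (5,-64,205)→(5,-4,1)
g: flip: (5,-4,1)→(1,4,5)
g: translate: b→0 (≡4 mod 2), so (1,4,5)→(1,0,1)
g: reduced (well bottom): (1,0,1) with a≤c, −a<b≤a
reduced forms (1, 0, 1) vs (1, 0, 1) ⇒ equivalent

yes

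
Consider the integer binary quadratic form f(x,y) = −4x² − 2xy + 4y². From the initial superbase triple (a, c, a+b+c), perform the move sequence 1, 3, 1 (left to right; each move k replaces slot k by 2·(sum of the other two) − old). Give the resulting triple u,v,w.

start (-4,4,-2) = (f(1,0),f(0,1),f(1,1))
replace slot 1: 2·(4+(-2)) − (-4) = 8 → (8,4,-2)
replace slot 3: 2·(8+4) − (-2) = 26 → (8,4,26)
replace slot 1: 2·(4+26) − 8 = 52 → (52,4,26)

52,4,26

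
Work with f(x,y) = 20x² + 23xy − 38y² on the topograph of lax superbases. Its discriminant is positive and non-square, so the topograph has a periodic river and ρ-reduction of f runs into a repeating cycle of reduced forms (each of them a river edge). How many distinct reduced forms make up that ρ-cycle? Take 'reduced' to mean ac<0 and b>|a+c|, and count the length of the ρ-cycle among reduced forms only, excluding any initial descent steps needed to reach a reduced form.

D = 3569, ⌊√D⌋ = 59
river: ρ → (-38,53,5)
river: ρ → (5,57,-16)
river: ρ → (-16,39,32)
river: ρ → (32,25,-23)
river: ρ → (-23,21,34)
river: ρ → (34,47,-10)
river: ρ → (-10,53,19)
river: ρ → (19,23,-40)
river: ρ → (-40,57,2)
river: ρ → (2,59,-11)
river: ρ → (-11,51,22)
river: ρ → (22,37,-25)
river: ρ → (-25,13,34)
river: ρ → (34,55,-4)
river: ρ → (-4,57,20)
river: ρ → (20,23,-38)
ρ-cycle length = 16 (tail of 0 descent steps not counted)

16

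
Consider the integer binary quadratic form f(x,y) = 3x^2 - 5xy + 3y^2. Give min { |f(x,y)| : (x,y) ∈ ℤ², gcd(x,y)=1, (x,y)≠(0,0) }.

translate: b→1 (≡-5 mod 6), so (3,-5,3)→(3,1,1)
flip: (3,1,1)→(1,-1,3)
translate: b→1 (≡-1 mod 2), so (1,-1,3)→(1,1,3)
reduced (well bottom): (1,1,3) with a≤c, −a<b≤a
well minimum = a = 1

1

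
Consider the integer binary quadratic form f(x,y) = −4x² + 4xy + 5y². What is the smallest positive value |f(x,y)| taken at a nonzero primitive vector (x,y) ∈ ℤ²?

river: ρ → (5,6,-3)
river: ρ → (-3,6,5)
river: ρ → (5,4,-4)
river: ρ → (-4,4,5)
closes: descent 0, river 4
min |a| on river = 3

3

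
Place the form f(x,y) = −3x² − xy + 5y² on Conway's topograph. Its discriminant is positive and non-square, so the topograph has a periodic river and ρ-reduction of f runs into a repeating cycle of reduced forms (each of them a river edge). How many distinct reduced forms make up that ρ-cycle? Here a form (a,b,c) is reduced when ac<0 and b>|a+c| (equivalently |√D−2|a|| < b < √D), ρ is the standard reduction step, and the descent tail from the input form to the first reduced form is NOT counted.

D = 61, ⌊√D⌋ = 7
descent: ρ → (5,1,-3)
descent: ρ → (-3,5,3)  [lands on river]
river: ρ → (3,7,-1)
river: ρ → (-1,7,3)
river: ρ → (3,5,-3)
river: ρ → (-3,7,1)
river: ρ → (1,7,-3)
ρ-cycle length = 6 (tail of 2 descent steps not counted)

6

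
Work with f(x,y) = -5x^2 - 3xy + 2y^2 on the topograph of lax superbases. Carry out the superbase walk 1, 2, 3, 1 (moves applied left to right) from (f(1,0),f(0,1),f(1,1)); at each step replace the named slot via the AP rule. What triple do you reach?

start (-5,2,-6) = (f(1,0),f(0,1),f(1,1))
replace slot 1: 2·(2+(-6)) − (-5) = -3 → (-3,2,-6)
replace slot 2: 2·((-3)+(-6)) − 2 = -20 → (-3,-20,-6)
replace slot 3: 2·((-3)+(-20)) − (-6) = -40 → (-3,-20,-40)
replace slot 1: 2·((-20)+(-40)) − (-3) = -117 → (-117,-20,-40)

-117,-20,-40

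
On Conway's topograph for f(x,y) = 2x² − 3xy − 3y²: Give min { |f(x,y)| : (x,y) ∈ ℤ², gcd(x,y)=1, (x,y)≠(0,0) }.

descent: ρ → (-3,3,2)  [lands on river]
river: ρ → (2,5,-1)
river: ρ → (-1,5,2)
river: ρ → (2,3,-3)
closes: descent 1, river 4
min |a| on river = 1

1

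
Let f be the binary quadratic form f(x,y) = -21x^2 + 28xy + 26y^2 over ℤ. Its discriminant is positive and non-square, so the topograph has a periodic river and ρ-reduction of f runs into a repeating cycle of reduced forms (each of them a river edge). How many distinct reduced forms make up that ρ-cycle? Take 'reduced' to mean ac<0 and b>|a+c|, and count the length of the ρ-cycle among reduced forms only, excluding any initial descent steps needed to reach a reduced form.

D = 2968, ⌊√D⌋ = 54
river: ρ → (26,24,-23)
river: ρ → (-23,22,27)
river: ρ → (27,32,-18)
river: ρ → (-18,40,19)
river: ρ → (19,36,-22)
river: ρ → (-22,52,3)
river: ρ → (3,50,-39)
river: ρ → (-39,28,14)
river: ρ → (14,28,-39)
river: ρ → (-39,50,3)
river: ρ → (3,52,-22)
river: ρ → (-22,36,19)
river: ρ → (19,40,-18)
river: ρ → (-18,32,27)
river: ρ → (27,22,-23)
river: ρ → (-23,24,26)
river: ρ → (26,28,-21)
river: ρ → (-21,14,33)
river: ρ → (33,52,-2)
river: ρ → (-2,52,33)
river: ρ → (33,14,-21)
river: ρ → (-21,28,26)
ρ-cycle length = 22 (tail of 0 descent steps not counted)

22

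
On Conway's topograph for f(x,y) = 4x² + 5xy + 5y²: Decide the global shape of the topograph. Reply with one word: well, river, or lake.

D = b²−4ac = 5² − 4·4·5 = -55
D < 0 ⇒ definite ⇒ every region one sign ⇒ single well

well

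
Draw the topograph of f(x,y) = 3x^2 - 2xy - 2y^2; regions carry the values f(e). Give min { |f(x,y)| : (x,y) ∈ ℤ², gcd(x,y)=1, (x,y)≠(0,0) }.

descent: ρ → (-2,2,3)  [lands on river]
river: ρ → (3,4,-1)
river: ρ → (-1,4,3)
river: ρ → (3,2,-2)
closes: descent 1, river 4
min |a| on river = 1

1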